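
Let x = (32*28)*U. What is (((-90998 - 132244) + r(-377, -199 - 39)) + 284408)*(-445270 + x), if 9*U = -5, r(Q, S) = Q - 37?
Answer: -243731556320/9 ≈ -2.7081e+10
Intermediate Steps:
r(Q, S) = -37 + Q
U = -5/9 (U = (1/9)*(-5) = -5/9 ≈ -0.55556)
x = -4480/9 (x = (32*28)*(-5/9) = 896*(-5/9) = -4480/9 ≈ -497.78)
(((-90998 - 132244) + r(-377, -199 - 39)) + 284408)*(-445270 + x) = (((-90998 - 132244) + (-37 - 377)) + 284408)*(-445270 - 4480/9) = ((-223242 - 414) + 284408)*(-4011910/9) = (-223656 + 284408)*(-4011910/9) = 60752*(-4011910/9) = -243731556320/9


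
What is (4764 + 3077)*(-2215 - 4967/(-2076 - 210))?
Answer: -39663878843/2286 ≈ -1.7351e+7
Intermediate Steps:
(4764 + 3077)*(-2215 - 4967/(-2076 - 210)) = 7841*(-2215 - 4967/(-2286)) = 7841*(-2215 - 4967*(-1/2286)) = 7841*(-2215 + 4967/2286) = 7841*(-5058523/2286) = -39663878843/2286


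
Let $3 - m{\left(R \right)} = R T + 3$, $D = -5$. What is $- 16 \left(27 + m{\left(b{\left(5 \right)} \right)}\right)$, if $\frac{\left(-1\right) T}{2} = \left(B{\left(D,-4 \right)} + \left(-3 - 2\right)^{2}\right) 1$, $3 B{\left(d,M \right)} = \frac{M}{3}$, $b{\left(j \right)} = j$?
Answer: $- \frac{39248}{9} \approx -4360.9$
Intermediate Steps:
$B{\left(d,M \right)} = \frac{M}{9}$ ($B{\left(d,M \right)} = \frac{M \frac{1}{3}}{3} = \frac{\frac{1}{3} M}{3} = \frac{M}{9}$)
$T = - \frac{442}{9}$ ($T = - 2 \left(\frac{1}{9} \left(-4\right) + \left(-3 - 2\right)^{2}\right) 1 = - 2 \left(- \frac{4}{9} + \left(-5\right)^{2}\right) 1 = - 2 \left(- \frac{4}{9} + 25\right) 1 = - 2 \cdot \frac{221}{9} \cdot 1 = \left(-2\right) \frac{221}{9} = - \frac{442}{9} \approx -49.111$)
$m{\left(R \right)} = \frac{442 R}{9}$ ($m{\left(R \right)} = 3 - \left(R \left(- \frac{442}{9}\right) + 3\right) = 3 - \left(- \frac{442 R}{9} + 3\right) = 3 - \left(3 - \frac{442 R}{9}\right) = 3 + \left(-3 + \frac{442 R}{9}\right) = \frac{442 R}{9}$)
$- 16 \left(27 + m{\left(b{\left(5 \right)} \right)}\right) = - 16 \left(27 + \frac{442}{9} \cdot 5\right) = - 16 \left(27 + \frac{2210}{9}\right) = \left(-16\right) \frac{2453}{9} = - \frac{39248}{9}$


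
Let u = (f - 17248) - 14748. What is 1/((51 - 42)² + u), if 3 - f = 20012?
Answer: -1/51924 ≈ -1.9259e-5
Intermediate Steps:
f = -20009 (f = 3 - 1*20012 = 3 - 20012 = -20009)
u = -52005 (u = (-20009 - 17248) - 14748 = -37257 - 14748 = -52005)
1/((51 - 42)² + u) = 1/((51 - 42)² - 52005) = 1/(9² - 52005) = 1/(81 - 52005) = 1/(-51924) = -1/51924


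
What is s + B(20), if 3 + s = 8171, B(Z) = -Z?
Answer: 8148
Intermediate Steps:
s = 8168 (s = -3 + 8171 = 8168)
s + B(20) = 8168 - 1*20 = 8168 - 20 = 8148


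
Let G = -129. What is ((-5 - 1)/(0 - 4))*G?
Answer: -387/2 ≈ -193.50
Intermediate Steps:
((-5 - 1)/(0 - 4))*G = ((-5 - 1)/(0 - 4))*(-129) = -6/(-4)*(-129) = -6*(-1/4)*(-129) = (3/2)*(-129) = -387/2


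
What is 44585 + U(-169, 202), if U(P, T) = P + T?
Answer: 44618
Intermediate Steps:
44585 + U(-169, 202) = 44585 + (-169 + 202) = 44585 + 33 = 44618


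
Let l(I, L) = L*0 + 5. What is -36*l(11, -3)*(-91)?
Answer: 16380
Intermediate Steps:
l(I, L) = 5 (l(I, L) = 0 + 5 = 5)
-36*l(11, -3)*(-91) = -36*5*(-91) = -180*(-91) = 16380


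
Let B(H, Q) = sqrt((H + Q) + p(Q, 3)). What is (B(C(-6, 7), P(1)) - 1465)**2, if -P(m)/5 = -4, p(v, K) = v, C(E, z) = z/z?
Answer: (1465 - sqrt(41))**2 ≈ 2.1275e+6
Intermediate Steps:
C(E, z) = 1
P(m) = 20 (P(m) = -5*(-4) = 20)
B(H, Q) = sqrt(H + 2*Q) (B(H, Q) = sqrt((H + Q) + Q) = sqrt(H + 2*Q))
(B(C(-6, 7), P(1)) - 1465)**2 = (sqrt(1 + 2*20) - 1465)**2 = (sqrt(1 + 40) - 1465)**2 = (sqrt(41) - 1465)**2 = (-1465 + sqrt(41))**2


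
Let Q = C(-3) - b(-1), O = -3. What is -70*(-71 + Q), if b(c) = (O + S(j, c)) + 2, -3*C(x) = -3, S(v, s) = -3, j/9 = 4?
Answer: 4620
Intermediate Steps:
j = 36 (j = 9*4 = 36)
C(x) = 1 (C(x) = -⅓*(-3) = 1)
b(c) = -4 (b(c) = (-3 - 3) + 2 = -6 + 2 = -4)
Q = 5 (Q = 1 - 1*(-4) = 1 + 4 = 5)
-70*(-71 + Q) = -70*(-71 + 5) = -70*(-66) = 4620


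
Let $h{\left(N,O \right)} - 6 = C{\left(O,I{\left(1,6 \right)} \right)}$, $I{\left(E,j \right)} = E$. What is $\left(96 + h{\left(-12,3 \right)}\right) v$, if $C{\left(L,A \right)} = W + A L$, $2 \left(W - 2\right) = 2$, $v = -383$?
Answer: $-41364$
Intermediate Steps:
$W = 3$ ($W = 2 + \frac{1}{2} \cdot 2 = 2 + 1 = 3$)
$C{\left(L,A \right)} = 3 + A L$
$h{\left(N,O \right)} = 9 + O$ ($h{\left(N,O \right)} = 6 + \left(3 + 1 O\right) = 6 + \left(3 + O\right) = 9 + O$)
$\left(96 + h{\left(-12,3 \right)}\right) v = \left(96 + \left(9 + 3\right)\right) \left(-383\right) = \left(96 + 12\right) \left(-383\right) = 108 \left(-383\right) = -41364$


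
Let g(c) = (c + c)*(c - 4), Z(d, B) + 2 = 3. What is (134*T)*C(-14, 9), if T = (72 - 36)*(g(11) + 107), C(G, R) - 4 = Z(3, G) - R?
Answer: -5036256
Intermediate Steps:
Z(d, B) = 1 (Z(d, B) = -2 + 3 = 1)
g(c) = 2*c*(-4 + c) (g(c) = (2*c)*(-4 + c) = 2*c*(-4 + c))
C(G, R) = 5 - R (C(G, R) = 4 + (1 - R) = 5 - R)
T = 9396 (T = (72 - 36)*(2*11*(-4 + 11) + 107) = 36*(2*11*7 + 107) = 36*(154 + 107) = 36*261 = 9396)
(134*T)*C(-14, 9) = (134*9396)*(5 - 1*9) = 1259064*(5 - 9) = 1259064*(-4) = -5036256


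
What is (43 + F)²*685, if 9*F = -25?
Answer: 89765140/81 ≈ 1.1082e+6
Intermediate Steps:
F = -25/9 (F = (⅑)*(-25) = -25/9 ≈ -2.7778)
(43 + F)²*685 = (43 - 25/9)²*685 = (362/9)²*685 = (131044/81)*685 = 89765140/81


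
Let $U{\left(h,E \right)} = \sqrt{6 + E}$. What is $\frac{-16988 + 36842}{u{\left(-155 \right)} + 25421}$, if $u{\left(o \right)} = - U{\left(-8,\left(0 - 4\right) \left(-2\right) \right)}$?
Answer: $\frac{504708534}{646227227} + \frac{19854 \sqrt{14}}{646227227} \approx 0.78112$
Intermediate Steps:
$u{\left(o \right)} = - \sqrt{14}$ ($u{\left(o \right)} = - \sqrt{6 + \left(0 - 4\right) \left(-2\right)} = - \sqrt{6 - -8} = - \sqrt{6 + 8} = - \sqrt{14}$)
$\frac{-16988 + 36842}{u{\left(-155 \right)} + 25421} = \frac{-16988 + 36842}{- \sqrt{14} + 25421} = \frac{19854}{25421 - \sqrt{14}}$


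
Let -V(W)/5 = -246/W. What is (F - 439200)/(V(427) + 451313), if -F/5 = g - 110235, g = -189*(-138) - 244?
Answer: -7350805/192711881 ≈ -0.038144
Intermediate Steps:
V(W) = 1230/W (V(W) = -(-1230)/W = 1230/W)
g = 25838 (g = 26082 - 244 = 25838)
F = 421985 (F = -5*(25838 - 110235) = -5*(-84397) = 421985)
(F - 439200)/(V(427) + 451313) = (421985 - 439200)/(1230/427 + 451313) = -17215/(1230*(1/427) + 451313) = -17215/(1230/427 + 451313) = -17215/192711881/427 = -17215*427/192711881 = -7350805/192711881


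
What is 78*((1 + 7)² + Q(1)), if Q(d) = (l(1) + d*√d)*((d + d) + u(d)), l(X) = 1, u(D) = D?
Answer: 5460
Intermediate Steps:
Q(d) = 3*d*(1 + d^(3/2)) (Q(d) = (1 + d*√d)*((d + d) + d) = (1 + d^(3/2))*(2*d + d) = (1 + d^(3/2))*(3*d) = 3*d*(1 + d^(3/2)))
78*((1 + 7)² + Q(1)) = 78*((1 + 7)² + (3*1 + 3*1^(5/2))) = 78*(8² + (3 + 3*1)) = 78*(64 + (3 + 3)) = 78*(64 + 6) = 78*70 = 5460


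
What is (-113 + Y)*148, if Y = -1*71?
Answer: -27232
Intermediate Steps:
Y = -71
(-113 + Y)*148 = (-113 - 71)*148 = -184*148 = -27232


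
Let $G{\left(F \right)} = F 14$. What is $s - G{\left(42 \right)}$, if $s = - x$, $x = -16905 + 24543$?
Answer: $-8226$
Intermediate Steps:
$G{\left(F \right)} = 14 F$
$x = 7638$
$s = -7638$ ($s = \left(-1\right) 7638 = -7638$)
$s - G{\left(42 \right)} = -7638 - 14 \cdot 42 = -7638 - 588 = -8226$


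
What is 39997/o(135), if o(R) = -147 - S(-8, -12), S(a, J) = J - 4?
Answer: -39997/131 ≈ -305.32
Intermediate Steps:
S(a, J) = -4 + J
o(R) = -131 (o(R) = -147 - (-4 - 12) = -147 - 1*(-16) = -147 + 16 = -131)
39997/o(135) = 39997/(-131) = 39997*(-1/131) = -39997/131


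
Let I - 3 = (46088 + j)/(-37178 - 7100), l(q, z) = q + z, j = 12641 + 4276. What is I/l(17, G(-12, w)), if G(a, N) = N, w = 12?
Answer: 69829/1284062 ≈ 0.054381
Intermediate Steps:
j = 16917
I = 69829/44278 (I = 3 + (46088 + 16917)/(-37178 - 7100) = 3 + 63005/(-44278) = 3 + 63005*(-1/44278) = 3 - 63005/44278 = 69829/44278 ≈ 1.5771)
I/l(17, G(-12, w)) = 69829/(44278*(17 + 12)) = (69829/44278)/29 = (69829/44278)*(1/29) = 69829/1284062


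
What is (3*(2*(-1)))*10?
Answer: -60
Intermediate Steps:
(3*(2*(-1)))*10 = (3*(-2))*10 = -6*10 = -60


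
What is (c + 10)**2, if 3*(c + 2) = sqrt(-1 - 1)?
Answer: (24 + I*sqrt(2))**2/9 ≈ 63.778 + 7.5425*I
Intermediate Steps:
c = -2 + I*sqrt(2)/3 (c = -2 + sqrt(-1 - 1)/3 = -2 + sqrt(-2)/3 = -2 + (I*sqrt(2))/3 = -2 + I*sqrt(2)/3 ≈ -2.0 + 0.4714*I)
(c + 10)**2 = ((-2 + I*sqrt(2)/3) + 10)**2 = (8 + I*sqrt(2)/3)**2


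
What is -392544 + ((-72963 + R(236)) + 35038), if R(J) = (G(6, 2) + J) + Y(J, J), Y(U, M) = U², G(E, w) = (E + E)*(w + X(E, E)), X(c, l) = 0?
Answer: -374513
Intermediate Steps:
G(E, w) = 2*E*w (G(E, w) = (E + E)*(w + 0) = (2*E)*w = 2*E*w)
R(J) = 24 + J + J² (R(J) = (2*6*2 + J) + J² = (24 + J) + J² = 24 + J + J²)
-392544 + ((-72963 + R(236)) + 35038) = -392544 + ((-72963 + (24 + 236 + 236²)) + 35038) = -392544 + ((-72963 + (24 + 236 + 55696)) + 35038) = -392544 + ((-72963 + 55956) + 35038) = -392544 + (-17007 + 35038) = -392544 + 18031 = -374513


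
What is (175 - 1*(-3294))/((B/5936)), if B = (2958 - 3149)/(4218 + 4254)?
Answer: -174455288448/191 ≈ -9.1338e+8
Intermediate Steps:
B = -191/8472 ≈ -0.022545
(175 - 1*(-3294))/((B/5936)) = (175 - 1*(-3294))/((-191/8472/5936)) = (175 + 3294)/((-191/8472*1/5936)) = 3469/(-191/50289792) = 3469*(-50289792/191) = -174455288448/191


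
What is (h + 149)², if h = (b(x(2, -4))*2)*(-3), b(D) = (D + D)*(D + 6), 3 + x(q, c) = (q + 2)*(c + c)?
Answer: 144744961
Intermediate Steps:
x(q, c) = -3 + 2*c*(2 + q) (x(q, c) = -3 + (q + 2)*(c + c) = -3 + (2 + q)*(2*c) = -3 + 2*c*(2 + q))
b(D) = 2*D*(6 + D) (b(D) = (2*D)*(6 + D) = 2*D*(6 + D))
h = -12180 (h = ((2*(-3 + 4*(-4) + 2*(-4)*2)*(6 + (-3 + 4*(-4) + 2*(-4)*2)))*2)*(-3) = ((2*(-3 - 16 - 16)*(6 + (-3 - 16 - 16)))*2)*(-3) = ((2*(-35)*(6 - 35))*2)*(-3) = ((2*(-35)*(-29))*2)*(-3) = (2030*2)*(-3) = 4060*(-3) = -12180)
(h + 149)² = (-12180 + 149)² = (-12031)² = 144744961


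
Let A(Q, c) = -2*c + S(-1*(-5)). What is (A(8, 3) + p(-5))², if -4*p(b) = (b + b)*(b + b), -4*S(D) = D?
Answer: 16641/16 ≈ 1040.1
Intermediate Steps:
S(D) = -D/4
p(b) = -b² (p(b) = -(b + b)*(b + b)/4 = -2*b*2*b/4 = -b²)
A(Q, c) = -5/4 - 2*c (A(Q, c) = -2*c - (-1)*(-5)/4 = -2*c - ¼*5 = -2*c - 5/4 = -5/4 - 2*c)
(A(8, 3) + p(-5))² = ((-5/4 - 2*3) - 1*(-5)²)² = ((-5/4 - 6) - 1*25)² = (-29/4 - 25)² = (-129/4)² = 16641/16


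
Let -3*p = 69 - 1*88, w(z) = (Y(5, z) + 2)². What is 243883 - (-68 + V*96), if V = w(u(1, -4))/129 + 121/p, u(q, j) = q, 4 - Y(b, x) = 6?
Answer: 4600221/19 ≈ 2.4212e+5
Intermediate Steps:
Y(b, x) = -2 (Y(b, x) = 4 - 1*6 = 4 - 6 = -2)
w(z) = 0 (w(z) = (-2 + 2)² = 0² = 0)
p = 19/3 (p = -(69 - 1*88)/3 = -(69 - 88)/3 = -⅓*(-19) = 19/3 ≈ 6.3333)
V = 363/19 (V = 0/129 + 121/(19/3) = 0*(1/129) + 121*(3/19) = 0 + 363/19 = 363/19 ≈ 19.105)
243883 - (-68 + V*96) = 243883 - (-68 + (363/19)*96) = 243883 - (-68 + 34848/19) = 243883 - 1*33556/19 = 243883 - 33556/19 = 4600221/19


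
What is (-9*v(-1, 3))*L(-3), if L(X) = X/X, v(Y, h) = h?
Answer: -27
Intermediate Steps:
L(X) = 1
(-9*v(-1, 3))*L(-3) = -9*3*1 = -27*1 = -27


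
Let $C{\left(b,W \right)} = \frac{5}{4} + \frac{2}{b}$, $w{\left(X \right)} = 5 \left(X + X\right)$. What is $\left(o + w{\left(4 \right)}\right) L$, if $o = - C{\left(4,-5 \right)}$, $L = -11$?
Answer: $- \frac{1683}{4} \approx -420.75$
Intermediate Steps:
$w{\left(X \right)} = 10 X$ ($w{\left(X \right)} = 5 \cdot 2 X = 10 X$)
$C{\left(b,W \right)} = \frac{5}{4} + \frac{2}{b}$ ($C{\left(b,W \right)} = 5 \cdot \frac{1}{4} + \frac{2}{b} = \frac{5}{4} + \frac{2}{b}$)
$o = - \frac{7}{4}$ ($o = - (\frac{5}{4} + \frac{2}{4}) = - (\frac{5}{4} + 2 \cdot \frac{1}{4}) = - (\frac{5}{4} + \frac{1}{2}) = \left(-1\right) \frac{7}{4} = - \frac{7}{4} \approx -1.75$)
$\left(o + w{\left(4 \right)}\right) L = \left(- \frac{7}{4} + 10 \cdot 4\right) \left(-11\right) = \left(- \frac{7}{4} + 40\right) \left(-11\right) = \frac{153}{4} \left(-11\right) = - \frac{1683}{4}$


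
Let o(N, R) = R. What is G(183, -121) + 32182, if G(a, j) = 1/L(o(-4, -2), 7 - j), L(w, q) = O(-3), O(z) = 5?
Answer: 160911/5 ≈ 32182.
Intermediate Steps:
L(w, q) = 5
G(a, j) = 1/5
G(183, -121) + 32182 = 1/5 + 32182 = 160911/5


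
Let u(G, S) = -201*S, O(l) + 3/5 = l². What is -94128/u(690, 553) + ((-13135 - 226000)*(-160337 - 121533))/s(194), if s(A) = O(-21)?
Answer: 6243555046432351/40793151 ≈ 1.5305e+8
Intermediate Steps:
O(l) = -⅗ + l²
s(A) = 2202/5 (s(A) = -⅗ + (-21)² = -⅗ + 441 = 2202/5)
-94128/u(690, 553) + ((-13135 - 226000)*(-160337 - 121533))/s(194) = -94128/((-201*553)) + ((-13135 - 226000)*(-160337 - 121533))/(2202/5) = -94128/(-111153) - 239135*(-281870)*(5/2202) = -94128*(-1/111153) + 67404982450*(5/2202) = 31376/37051 + 168512456125/1101 = 6243555046432351/40793151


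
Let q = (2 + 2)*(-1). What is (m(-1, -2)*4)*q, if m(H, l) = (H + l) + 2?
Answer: 16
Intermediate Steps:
q = -4 (q = 4*(-1) = -4)
m(H, l) = 2 + H + l
(m(-1, -2)*4)*q = ((2 - 1 - 2)*4)*(-4) = -1*4*(-4) = -4*(-4) = 16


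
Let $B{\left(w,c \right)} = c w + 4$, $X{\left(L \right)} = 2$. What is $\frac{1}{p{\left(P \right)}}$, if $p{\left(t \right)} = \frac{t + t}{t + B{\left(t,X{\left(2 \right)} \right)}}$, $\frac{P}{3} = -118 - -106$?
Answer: $\frac{13}{9} \approx 1.4444$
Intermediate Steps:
$B{\left(w,c \right)} = 4 + c w$
$P = -36$ ($P = 3 \left(-118 - -106\right) = 3 \left(-118 + 106\right) = 3 \left(-12\right) = -36$)
$p{\left(t \right)} = \frac{2 t}{4 + 3 t}$ ($p{\left(t \right)} = \frac{t + t}{t + \left(4 + 2 t\right)} = \frac{2 t}{4 + 3 t}$)
$\frac{1}{p{\left(P \right)}} = \frac{1}{2 \left(-36\right) \frac{1}{4 + 3 \left(-36\right)}} = \frac{1}{2 \left(-36\right) \frac{1}{4 - 108}} = \frac{1}{2 \left(-36\right) \frac{1}{-104}} = \frac{1}{2 \left(-36\right) \left(- \frac{1}{104}\right)} = \frac{1}{\frac{9}{13}} = \frac{13}{9}$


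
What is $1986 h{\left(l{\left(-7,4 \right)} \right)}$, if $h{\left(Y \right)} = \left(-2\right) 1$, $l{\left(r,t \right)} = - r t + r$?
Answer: $-3972$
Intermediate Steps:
$l{\left(r,t \right)} = r - r t$ ($l{\left(r,t \right)} = - r t + r = r - r t$)
$h{\left(Y \right)} = -2$
$1986 h{\left(l{\left(-7,4 \right)} \right)} = 1986 \left(-2\right) = -3972$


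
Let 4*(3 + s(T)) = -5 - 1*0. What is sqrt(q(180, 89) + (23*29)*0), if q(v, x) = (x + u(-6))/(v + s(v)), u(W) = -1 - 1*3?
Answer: 2*sqrt(59755)/703 ≈ 0.69544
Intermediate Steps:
s(T) = -17/4 (s(T) = -3 + (-5 - 1*0)/4 = -3 + (-5 + 0)/4 = -3 + (1/4)*(-5) = -3 - 5/4 = -17/4)
u(W) = -4 (u(W) = -1 - 3 = -4)
q(v, x) = (-4 + x)/(-17/4 + v) (q(v, x) = (x - 4)/(v - 17/4) = (-4 + x)/(-17/4 + v))
sqrt(q(180, 89) + (23*29)*0) = sqrt(4*(-4 + 89)/(-17 + 4*180) + (23*29)*0) = sqrt(4*85/(-17 + 720) + 667*0) = sqrt(4*85/703 + 0) = sqrt(4*(1/703)*85 + 0) = sqrt(340/703 + 0) = sqrt(340/703) = 2*sqrt(59755)/703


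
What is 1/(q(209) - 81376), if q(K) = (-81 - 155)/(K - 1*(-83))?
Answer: -73/5940507 ≈ -1.2289e-5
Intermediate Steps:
q(K) = -236/(83 + K) (q(K) = -236/(K + 83) = -236/(83 + K))
1/(q(209) - 81376) = 1/(-236/(83 + 209) - 81376) = 1/(-236/292 - 81376) = 1/(-236*1/292 - 81376) = 1/(-59/73 - 81376) = 1/(-5940507/73) = -73/5940507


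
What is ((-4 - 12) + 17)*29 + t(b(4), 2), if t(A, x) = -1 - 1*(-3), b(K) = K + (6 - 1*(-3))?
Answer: 31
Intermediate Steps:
b(K) = 9 + K (b(K) = K + (6 + 3) = K + 9 = 9 + K)
t(A, x) = 2 (t(A, x) = -1 + 3 = 2)
((-4 - 12) + 17)*29 + t(b(4), 2) = ((-4 - 12) + 17)*29 + 2 = (-16 + 17)*29 + 2 = 1*29 + 2 = 29 + 2 = 31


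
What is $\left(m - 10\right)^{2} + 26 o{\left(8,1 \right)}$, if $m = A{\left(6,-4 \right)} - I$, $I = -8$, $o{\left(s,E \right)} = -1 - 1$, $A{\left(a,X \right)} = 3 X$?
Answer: $144$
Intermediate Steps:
$o{\left(s,E \right)} = -2$
$m = -4$ ($m = 3 \left(-4\right) - -8 = -12 + 8 = -4$)
$\left(m - 10\right)^{2} + 26 o{\left(8,1 \right)} = \left(-4 - 10\right)^{2} + 26 \left(-2\right) = \left(-14\right)^{2} - 52 = 196 - 52 = 144$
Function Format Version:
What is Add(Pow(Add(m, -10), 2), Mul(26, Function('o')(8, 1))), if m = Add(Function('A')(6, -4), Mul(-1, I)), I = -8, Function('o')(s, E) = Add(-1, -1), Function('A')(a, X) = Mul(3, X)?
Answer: 144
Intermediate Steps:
Function('o')(s, E) = -2
m = -4 (m = Add(Mul(3, -4), Mul(-1, -8)) = Add(-12, 8) = -4)
Add(Pow(Add(m, -10), 2), Mul(26, Function('o')(8, 1))) = Add(Pow(Add(-4, -10), 2), Mul(26, -2)) = Add(Pow(-14, 2), -52) = Add(196, -52) = 144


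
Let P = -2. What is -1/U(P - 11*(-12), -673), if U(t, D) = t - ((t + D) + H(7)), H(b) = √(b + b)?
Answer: -673/452915 - √14/452915 ≈ -0.0014942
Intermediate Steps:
H(b) = √2*√b (H(b) = √(2*b) = √2*√b)
U(t, D) = -D - √14 (U(t, D) = t - ((t + D) + √2*√7) = t - ((D + t) + √14) = t - (D + t + √14) = t + (-D - t - √14) = -D - √14)
-1/U(P - 11*(-12), -673) = -1/(-1*(-673) - √14) = -1/(673 - √14)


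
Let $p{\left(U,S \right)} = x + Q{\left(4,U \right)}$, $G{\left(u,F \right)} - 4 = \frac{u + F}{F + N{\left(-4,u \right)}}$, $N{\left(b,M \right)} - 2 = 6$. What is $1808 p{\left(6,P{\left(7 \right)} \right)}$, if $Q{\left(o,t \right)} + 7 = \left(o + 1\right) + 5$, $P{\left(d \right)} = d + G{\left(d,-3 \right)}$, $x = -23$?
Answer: $-36160$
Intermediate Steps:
$N{\left(b,M \right)} = 8$ ($N{\left(b,M \right)} = 2 + 6 = 8$)
$G{\left(u,F \right)} = 4 + \frac{F + u}{8 + F}$ ($G{\left(u,F \right)} = 4 + \frac{u + F}{F + 8} = 4 + \frac{F + u}{8 + F}$)
$P{\left(d \right)} = \frac{17}{5} + \frac{6 d}{5}$ ($P{\left(d \right)} = d + \frac{32 + d + 5 \left(-3\right)}{8 - 3} = d + \frac{32 + d - 15}{5} = d + \frac{17 + d}{5} = d + \left(\frac{17}{5} + \frac{d}{5}\right) = \frac{17}{5} + \frac{6 d}{5}$)
$Q{\left(o,t \right)} = -1 + o$ ($Q{\left(o,t \right)} = -7 + \left(\left(o + 1\right) + 5\right) = -7 + \left(\left(1 + o\right) + 5\right) = -7 + \left(6 + o\right) = -1 + o$)
$p{\left(U,S \right)} = -20$ ($p{\left(U,S \right)} = -23 + \left(-1 + 4\right) = -23 + 3 = -20$)
$1808 p{\left(6,P{\left(7 \right)} \right)} = 1808 \left(-20\right) = -36160$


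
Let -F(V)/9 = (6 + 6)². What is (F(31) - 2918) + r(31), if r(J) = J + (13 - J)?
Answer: -4201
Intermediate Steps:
r(J) = 13
F(V) = -1296 (F(V) = -9*(6 + 6)² = -9*12² = -9*144 = -1296)
(F(31) - 2918) + r(31) = (-1296 - 2918) + 13 = -4214 + 13 = -4201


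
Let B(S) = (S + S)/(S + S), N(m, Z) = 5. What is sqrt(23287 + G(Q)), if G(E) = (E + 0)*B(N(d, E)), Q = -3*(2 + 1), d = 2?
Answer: sqrt(23278) ≈ 152.57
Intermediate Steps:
Q = -9 (Q = -3*3 = -9)
B(S) = 1 (B(S) = (2*S)/((2*S)) = (2*S)*(1/(2*S)) = 1)
G(E) = E (G(E) = (E + 0)*1 = E*1 = E)
sqrt(23287 + G(Q)) = sqrt(23287 - 9) = sqrt(23278)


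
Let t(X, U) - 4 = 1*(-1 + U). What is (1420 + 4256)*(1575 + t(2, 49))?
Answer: 9234852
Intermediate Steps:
t(X, U) = 3 + U (t(X, U) = 4 + 1*(-1 + U) = 4 + (-1 + U) = 3 + U)
(1420 + 4256)*(1575 + t(2, 49)) = (1420 + 4256)*(1575 + (3 + 49)) = 5676*(1575 + 52) = 5676*1627 = 9234852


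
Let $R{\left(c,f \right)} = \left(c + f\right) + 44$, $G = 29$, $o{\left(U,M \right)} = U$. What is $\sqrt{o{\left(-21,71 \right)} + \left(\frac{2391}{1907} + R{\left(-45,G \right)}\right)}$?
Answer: $\frac{2 \sqrt{7504045}}{1907} \approx 2.8729$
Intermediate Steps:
$R{\left(c,f \right)} = 44 + c + f$
$\sqrt{o{\left(-21,71 \right)} + \left(\frac{2391}{1907} + R{\left(-45,G \right)}\right)} = \sqrt{-21 + \left(\frac{2391}{1907} + \left(44 - 45 + 29\right)\right)} = \sqrt{-21 + \left(2391 \cdot \frac{1}{1907} + 28\right)} = \sqrt{-21 + \left(\frac{2391}{1907} + 28\right)} = \sqrt{-21 + \frac{55787}{1907}} = \sqrt{\frac{15740}{1907}} = \frac{2 \sqrt{7504045}}{1907}$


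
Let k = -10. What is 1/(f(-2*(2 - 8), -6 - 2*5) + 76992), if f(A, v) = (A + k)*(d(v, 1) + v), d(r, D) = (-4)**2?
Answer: 1/76992 ≈ 1.2988e-5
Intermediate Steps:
d(r, D) = 16
f(A, v) = (-10 + A)*(16 + v) (f(A, v) = (A - 10)*(16 + v) = (-10 + A)*(16 + v))
1/(f(-2*(2 - 8), -6 - 2*5) + 76992) = 1/((-160 - 10*(-6 - 2*5) + 16*(-2*(2 - 8)) + (-2*(2 - 8))*(-6 - 2*5)) + 76992) = 1/((-160 - 10*(-6 - 10) + 16*(-2*(-6)) + (-2*(-6))*(-6 - 10)) + 76992) = 1/((-160 - 10*(-16) + 16*12 + 12*(-16)) + 76992) = 1/((-160 + 160 + 192 - 192) + 76992) = 1/(0 + 76992) = 1/76992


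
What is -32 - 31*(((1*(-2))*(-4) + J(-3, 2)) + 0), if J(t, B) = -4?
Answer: -156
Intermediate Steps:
-32 - 31*(((1*(-2))*(-4) + J(-3, 2)) + 0) = -32 - 31*(((1*(-2))*(-4) - 4) + 0) = -32 - 31*((-2*(-4) - 4) + 0) = -32 - 31*((8 - 4) + 0) = -32 - 31*(4 + 0) = -32 - 31*4 = -32 - 124 = -156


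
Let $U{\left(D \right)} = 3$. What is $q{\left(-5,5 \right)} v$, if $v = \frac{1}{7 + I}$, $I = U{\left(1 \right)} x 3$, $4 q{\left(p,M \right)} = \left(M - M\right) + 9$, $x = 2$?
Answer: $\frac{9}{100} \approx 0.09$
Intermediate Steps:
$q{\left(p,M \right)} = \frac{9}{4}$ ($q{\left(p,M \right)} = \frac{\left(M - M\right) + 9}{4} = \frac{0 + 9}{4} = \frac{1}{4} \cdot 9 = \frac{9}{4}$)
$I = 18$ ($I = 3 \cdot 2 \cdot 3 = 6 \cdot 3 = 18$)
$v = \frac{1}{25}$ ($v = \frac{1}{7 + 18} = \frac{1}{25} \approx 0.04$)
$q{\left(-5,5 \right)} v = \frac{9}{4} \cdot \frac{1}{25} = \frac{9}{100}$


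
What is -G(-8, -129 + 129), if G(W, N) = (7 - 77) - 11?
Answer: 81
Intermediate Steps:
G(W, N) = -81 (G(W, N) = -70 - 11 = -81)
-G(-8, -129 + 129) = -1*(-81) = 81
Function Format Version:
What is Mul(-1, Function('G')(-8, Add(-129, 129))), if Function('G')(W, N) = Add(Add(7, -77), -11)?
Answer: 81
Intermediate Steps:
Function('G')(W, N) = -81 (Function('G')(W, N) = Add(-70, -11) = -81)
Mul(-1, Function('G')(-8, Add(-129, 129))) = Mul(-1, -81) = 81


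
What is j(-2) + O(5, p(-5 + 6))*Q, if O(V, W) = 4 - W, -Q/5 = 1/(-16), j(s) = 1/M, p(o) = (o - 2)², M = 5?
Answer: 91/80 ≈ 1.1375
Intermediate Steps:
p(o) = (-2 + o)²
j(s) = ⅕ (j(s) = 1/5 = ⅕)
Q = 5/16 (Q = -5/(-16) = -5*(-1/16) = 5/16 ≈ 0.31250)
j(-2) + O(5, p(-5 + 6))*Q = ⅕ + (4 - (-2 + (-5 + 6))²)*(5/16) = ⅕ + (4 - (-2 + 1)²)*(5/16) = ⅕ + (4 - 1*(-1)²)*(5/16) = ⅕ + (4 - 1*1)*(5/16) = ⅕ + (4 - 1)*(5/16) = ⅕ + 3*(5/16) = ⅕ + 15/16 = 91/80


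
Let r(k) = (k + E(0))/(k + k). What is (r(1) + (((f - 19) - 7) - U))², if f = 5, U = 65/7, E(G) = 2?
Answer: 162409/196 ≈ 828.62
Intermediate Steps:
U = 65/7 (U = 65*(⅐) = 65/7 ≈ 9.2857)
r(k) = (2 + k)/(2*k) (r(k) = (k + 2)/(k + k) = (2 + k)/((2*k)) = (2 + k)*(1/(2*k)) = (2 + k)/(2*k))
(r(1) + (((f - 19) - 7) - U))² = ((½)*(2 + 1)/1 + (((5 - 19) - 7) - 1*65/7))² = ((½)*1*3 + ((-14 - 7) - 65/7))² = (3/2 + (-21 - 65/7))² = (3/2 - 212/7)² = (-403/14)² = 162409/196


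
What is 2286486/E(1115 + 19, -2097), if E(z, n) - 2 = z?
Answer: 1143243/568 ≈ 2012.8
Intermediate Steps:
E(z, n) = 2 + z
2286486/E(1115 + 19, -2097) = 2286486/(2 + (1115 + 19)) = 2286486/(2 + 1134) = 2286486/1136 = 2286486*(1/1136) = 1143243/568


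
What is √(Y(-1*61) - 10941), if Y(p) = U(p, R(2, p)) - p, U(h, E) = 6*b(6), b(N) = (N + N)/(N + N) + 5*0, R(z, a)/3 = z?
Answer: I*√10874 ≈ 104.28*I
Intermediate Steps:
R(z, a) = 3*z
b(N) = 1 (b(N) = (2*N)/((2*N)) + 0 = (2*N)*(1/(2*N)) + 0 = 1 + 0 = 1)
U(h, E) = 6 (U(h, E) = 6*1 = 6)
Y(p) = 6 - p
√(Y(-1*61) - 10941) = √((6 - (-1)*61) - 10941) = √((6 - 1*(-61)) - 10941) = √((6 + 61) - 10941) = √(67 - 10941) = √(-10874) = I*√10874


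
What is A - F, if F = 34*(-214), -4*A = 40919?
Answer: -11815/4 ≈ -2953.8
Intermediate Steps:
A = -40919/4 (A = -¼*40919 = -40919/4 ≈ -10230.)
F = -7276
A - F = -40919/4 - 1*(-7276) = -40919/4 + 7276 = -11815/4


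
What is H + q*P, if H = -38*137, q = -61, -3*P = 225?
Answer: -631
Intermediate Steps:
P = -75 (P = -⅓*225 = -75)
H = -5206
H + q*P = -5206 - 61*(-75) = -5206 + 4575 = -631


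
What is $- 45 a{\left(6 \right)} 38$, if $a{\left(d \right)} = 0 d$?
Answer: $0$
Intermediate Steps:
$a{\left(d \right)} = 0$
$- 45 a{\left(6 \right)} 38 = \left(-45\right) 0 \cdot 38 = 0 \cdot 38 = 0$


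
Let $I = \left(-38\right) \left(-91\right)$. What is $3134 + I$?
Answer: $6592$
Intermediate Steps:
$I = 3458$
$3134 + I = 3134 + 3458 = 6592$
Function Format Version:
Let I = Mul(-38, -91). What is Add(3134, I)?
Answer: 6592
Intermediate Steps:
I = 3458
Add(3134, I) = Add(3134, 3458) = 6592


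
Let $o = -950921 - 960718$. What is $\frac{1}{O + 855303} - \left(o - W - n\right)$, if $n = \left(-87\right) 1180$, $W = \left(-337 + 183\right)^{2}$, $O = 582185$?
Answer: $\frac{2634477070161}{1437488} \approx 1.8327 \cdot 10^{6}$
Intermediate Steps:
$W = 23716$ ($W = \left(-154\right)^{2} = 23716$)
$n = -102660$
$o = -1911639$ ($o = -950921 - 960718 = -1911639$)
$\frac{1}{O + 855303} - \left(o - W - n\right) = \frac{1}{582185 + 855303} + \left(\left(-102660 + 23716\right) - -1911639\right) = \frac{1}{1437488} + \left(-78944 + 1911639\right) = \frac{1}{1437488} + 1832695 = \frac{2634477070161}{1437488}$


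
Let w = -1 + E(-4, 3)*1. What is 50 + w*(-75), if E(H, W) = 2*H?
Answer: 725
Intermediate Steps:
w = -9 (w = -1 + (2*(-4))*1 = -1 - 8*1 = -1 - 8 = -9)
50 + w*(-75) = 50 - 9*(-75) = 50 + 675 = 725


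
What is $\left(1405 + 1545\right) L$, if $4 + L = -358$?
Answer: $-1067900$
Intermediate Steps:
$L = -362$ ($L = -4 - 358 = -362$)
$\left(1405 + 1545\right) L = \left(1405 + 1545\right) \left(-362\right) = 2950 \left(-362\right) = -1067900$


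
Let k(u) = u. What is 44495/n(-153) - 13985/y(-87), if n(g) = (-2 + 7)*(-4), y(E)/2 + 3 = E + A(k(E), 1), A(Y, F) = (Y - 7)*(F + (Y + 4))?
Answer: -8477569/3809 ≈ -2225.7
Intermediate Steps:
A(Y, F) = (-7 + Y)*(4 + F + Y) (A(Y, F) = (-7 + Y)*(F + (4 + Y)) = (-7 + Y)*(4 + F + Y))
y(E) = -76 - 2*E + 2*E² (y(E) = -6 + 2*(E + (-28 + E² - 7*1 - 3*E + 1*E)) = -6 + 2*(E + (-28 + E² - 7 - 3*E + E)) = -6 + 2*(E + (-35 + E² - 2*E)) = -6 + 2*(-35 + E² - E) = -6 + (-70 - 2*E + 2*E²) = -76 - 2*E + 2*E²)
n(g) = -20 (n(g) = 5*(-4) = -20)
44495/n(-153) - 13985/y(-87) = 44495/(-20) - 13985/(-76 - 2*(-87) + 2*(-87)²) = 44495*(-1/20) - 13985/(-76 + 174 + 2*7569) = -8899/4 - 13985/(-76 + 174 + 15138) = -8899/4 - 13985/15236 = -8477569/3809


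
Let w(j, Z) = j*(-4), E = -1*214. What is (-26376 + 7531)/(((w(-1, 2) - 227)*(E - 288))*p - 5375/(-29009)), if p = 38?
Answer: -546674605/123402782907 ≈ -0.0044300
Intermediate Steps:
E = -214
w(j, Z) = -4*j
(-26376 + 7531)/(((w(-1, 2) - 227)*(E - 288))*p - 5375/(-29009)) = (-26376 + 7531)/(((-4*(-1) - 227)*(-214 - 288))*38 - 5375/(-29009)) = -18845/(((4 - 227)*(-502))*38 - 5375*(-1/29009)) = -18845/(-223*(-502)*38 + 5375/29009) = -18845/(111946*38 + 5375/29009) = -18845/(4253948 + 5375/29009) = -18845/123402782907/29009 = -18845*29009/123402782907 = -546674605/123402782907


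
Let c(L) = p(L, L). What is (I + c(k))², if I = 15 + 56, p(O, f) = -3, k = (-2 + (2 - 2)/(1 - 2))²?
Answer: 4624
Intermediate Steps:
k = 4 (k = (-2 + 0/(-1))² = (-2 + 0*(-1))² = (-2 + 0)² = (-2)² = 4)
I = 71
c(L) = -3
(I + c(k))² = (71 - 3)² = 68² = 4624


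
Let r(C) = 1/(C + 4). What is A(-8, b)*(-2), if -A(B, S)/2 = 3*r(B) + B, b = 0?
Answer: -35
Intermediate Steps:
r(C) = 1/(4 + C)
A(B, S) = -6/(4 + B) - 2*B (A(B, S) = -2*(3/(4 + B) + B) = -2*(B + 3/(4 + B)) = -6/(4 + B) - 2*B)
A(-8, b)*(-2) = (2*(-3 - 1*(-8)*(4 - 8))/(4 - 8))*(-2) = (2*(-3 - 1*(-8)*(-4))/(-4))*(-2) = (2*(-1/4)*(-3 - 32))*(-2) = (2*(-1/4)*(-35))*(-2) = (35/2)*(-2) = -35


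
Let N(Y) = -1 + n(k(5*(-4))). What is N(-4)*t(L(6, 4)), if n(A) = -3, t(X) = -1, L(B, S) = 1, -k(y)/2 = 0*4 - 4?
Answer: 4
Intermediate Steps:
k(y) = 8 (k(y) = -2*(0*4 - 4) = -2*(0 - 4) = -2*(-4) = 8)
N(Y) = -4 (N(Y) = -1 - 3 = -4)
N(-4)*t(L(6, 4)) = -4*(-1) = 4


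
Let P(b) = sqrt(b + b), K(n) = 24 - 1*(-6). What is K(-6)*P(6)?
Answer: 60*sqrt(3) ≈ 103.92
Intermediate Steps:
K(n) = 30 (K(n) = 24 + 6 = 30)
P(b) = sqrt(2)*sqrt(b) (P(b) = sqrt(2*b) = sqrt(2)*sqrt(b))
K(-6)*P(6) = 30*(sqrt(2)*sqrt(6)) = 30*(2*sqrt(3)) = 60*sqrt(3)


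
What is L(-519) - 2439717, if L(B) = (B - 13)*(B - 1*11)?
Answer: -2157757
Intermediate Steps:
L(B) = (-13 + B)*(-11 + B) (L(B) = (-13 + B)*(B - 11) = (-13 + B)*(-11 + B))
L(-519) - 2439717 = (143 + (-519)² - 24*(-519)) - 2439717 = (143 + 269361 + 12456) - 2439717 = 281960 - 2439717 = -2157757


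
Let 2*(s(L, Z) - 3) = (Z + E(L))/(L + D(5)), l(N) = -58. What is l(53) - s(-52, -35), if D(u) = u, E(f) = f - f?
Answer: -5769/94 ≈ -61.372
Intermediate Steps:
E(f) = 0
s(L, Z) = 3 + Z/(2*(5 + L)) (s(L, Z) = 3 + ((Z + 0)/(L + 5))/2 = 3 + (Z/(5 + L))/2 = 3 + Z/(2*(5 + L)))
l(53) - s(-52, -35) = -58 - (30 - 35 + 6*(-52))/(2*(5 - 52)) = -58 - (30 - 35 - 312)/(2*(-47)) = -58 - (-1)*(-317)/(2*47) = -58 - 1*317/94 = -58 - 317/94 = -5769/94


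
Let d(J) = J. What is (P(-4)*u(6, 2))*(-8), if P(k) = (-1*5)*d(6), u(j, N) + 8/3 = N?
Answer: -160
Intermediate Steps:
u(j, N) = -8/3 + N
P(k) = -30 (P(k) = -1*5*6 = -5*6 = -30)
(P(-4)*u(6, 2))*(-8) = -30*(-8/3 + 2)*(-8) = -30*(-⅔)*(-8) = 20*(-8) = -160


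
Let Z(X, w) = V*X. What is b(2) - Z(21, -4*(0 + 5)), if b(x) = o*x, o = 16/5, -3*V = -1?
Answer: -⅗ ≈ -0.60000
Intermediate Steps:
V = ⅓ (V = -⅓*(-1) = ⅓ ≈ 0.33333)
Z(X, w) = X/3
o = 16/5 (o = 16*(⅕) = 16/5 ≈ 3.2000)
b(x) = 16*x/5
b(2) - Z(21, -4*(0 + 5)) = (16/5)*2 - 21/3 = 32/5 - 1*7 = 32/5 - 7 = -⅗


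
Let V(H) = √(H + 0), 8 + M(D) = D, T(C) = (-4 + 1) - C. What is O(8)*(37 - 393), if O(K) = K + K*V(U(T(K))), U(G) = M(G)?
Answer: -2848 - 2848*I*√19 ≈ -2848.0 - 12414.0*I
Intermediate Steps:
T(C) = -3 - C
M(D) = -8 + D
U(G) = -8 + G
V(H) = √H
O(K) = K + K*√(-11 - K) (O(K) = K + K*√(-8 + (-3 - K)) = K + K*√(-11 - K))
O(8)*(37 - 393) = (8*(1 + √(-11 - 1*8)))*(37 - 393) = (8*(1 + √(-11 - 8)))*(-356) = (8*(1 + √(-19)))*(-356) = (8*(1 + I*√19))*(-356) = (8 + 8*I*√19)*(-356) = -2848 - 2848*I*√19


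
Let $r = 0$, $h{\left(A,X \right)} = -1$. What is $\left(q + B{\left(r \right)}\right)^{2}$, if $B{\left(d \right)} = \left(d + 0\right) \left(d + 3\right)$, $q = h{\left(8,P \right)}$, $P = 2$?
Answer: $1$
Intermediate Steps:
$q = -1$
$B{\left(d \right)} = d \left(3 + d\right)$
$\left(q + B{\left(r \right)}\right)^{2} = \left(-1 + 0 \left(3 + 0\right)\right)^{2} = \left(-1 + 0 \cdot 3\right)^{2} = \left(-1 + 0\right)^{2} = \left(-1\right)^{2} = 1$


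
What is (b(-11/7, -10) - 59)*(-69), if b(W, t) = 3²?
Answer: 3450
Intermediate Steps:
b(W, t) = 9
(b(-11/7, -10) - 59)*(-69) = (9 - 59)*(-69) = -50*(-69) = 3450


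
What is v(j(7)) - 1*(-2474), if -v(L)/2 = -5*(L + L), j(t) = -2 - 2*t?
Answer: 2154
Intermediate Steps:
v(L) = 20*L (v(L) = -(-10)*(L + L) = -(-10)*2*L = -(-20)*L = 20*L)
v(j(7)) - 1*(-2474) = 20*(-2 - 2*7) - 1*(-2474) = 20*(-2 - 14) + 2474 = 20*(-16) + 2474 = -320 + 2474 = 2154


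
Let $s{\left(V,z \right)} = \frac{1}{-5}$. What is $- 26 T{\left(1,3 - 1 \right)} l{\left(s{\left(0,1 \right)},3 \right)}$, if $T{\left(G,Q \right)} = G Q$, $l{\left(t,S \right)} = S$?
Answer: $-156$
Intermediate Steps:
$s{\left(V,z \right)} = - \frac{1}{5}$
$- 26 T{\left(1,3 - 1 \right)} l{\left(s{\left(0,1 \right)},3 \right)} = - 26 \cdot 1 \left(3 - 1\right) 3 = - 26 \cdot 1 \cdot 2 \cdot 3 = \left(-26\right) 2 \cdot 3 = \left(-52\right) 3 = -156$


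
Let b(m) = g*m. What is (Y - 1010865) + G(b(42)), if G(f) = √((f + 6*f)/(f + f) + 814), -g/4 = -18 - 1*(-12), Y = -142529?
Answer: -1153394 + √3270/2 ≈ -1.1534e+6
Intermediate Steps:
g = 24 (g = -4*(-18 - 1*(-12)) = -4*(-18 + 12) = -4*(-6) = 24)
b(m) = 24*m
G(f) = √3270/2 (G(f) = √((7*f)/((2*f)) + 814) = √((7*f)*(1/(2*f)) + 814) = √(7/2 + 814) = √(1635/2) = √3270/2)
(Y - 1010865) + G(b(42)) = (-142529 - 1010865) + √3270/2 = -1153394 + √3270/2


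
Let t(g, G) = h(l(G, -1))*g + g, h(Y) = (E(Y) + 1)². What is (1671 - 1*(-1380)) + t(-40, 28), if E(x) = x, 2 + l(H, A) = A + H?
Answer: -24029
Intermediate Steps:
l(H, A) = -2 + A + H (l(H, A) = -2 + (A + H) = -2 + A + H)
h(Y) = (1 + Y)² (h(Y) = (Y + 1)² = (1 + Y)²)
t(g, G) = g + g*(-2 + G)² (t(g, G) = (1 + (-2 - 1 + G))²*g + g = (1 + (-3 + G))²*g + g = (-2 + G)²*g + g = g*(-2 + G)² + g = g + g*(-2 + G)²)
(1671 - 1*(-1380)) + t(-40, 28) = (1671 - 1*(-1380)) - 40*(1 + (2 - 1*28)²) = (1671 + 1380) - 40*(1 + (2 - 28)²) = 3051 - 40*(1 + (-26)²) = 3051 - 40*(1 + 676) = 3051 - 40*677 = 3051 - 27080 = -24029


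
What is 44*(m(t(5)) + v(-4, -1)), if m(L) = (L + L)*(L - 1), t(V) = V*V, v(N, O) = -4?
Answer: 52624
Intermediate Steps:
t(V) = V²
m(L) = 2*L*(-1 + L) (m(L) = (2*L)*(-1 + L) = 2*L*(-1 + L))
44*(m(t(5)) + v(-4, -1)) = 44*(2*5²*(-1 + 5²) - 4) = 44*(2*25*(-1 + 25) - 4) = 44*(2*25*24 - 4) = 44*(1200 - 4) = 44*1196 = 52624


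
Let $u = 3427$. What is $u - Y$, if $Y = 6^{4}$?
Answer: $2131$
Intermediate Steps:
$Y = 1296$
$u - Y = 3427 - 1296 = 2131$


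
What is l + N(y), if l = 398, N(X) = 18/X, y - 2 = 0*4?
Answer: 407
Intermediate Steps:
y = 2 (y = 2 + 0*4 = 2 + 0 = 2)
l + N(y) = 398 + 18/2 = 398 + 18*(½) = 398 + 9 = 407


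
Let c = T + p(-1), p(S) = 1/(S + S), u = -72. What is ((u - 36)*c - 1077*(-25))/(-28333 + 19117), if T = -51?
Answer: -10829/3072 ≈ -3.5251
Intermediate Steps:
p(S) = 1/(2*S)
c = -103/2 (c = -51 + (½)/(-1) = -51 + (½)*(-1) = -51 - ½ = -103/2 ≈ -51.500)
((u - 36)*c - 1077*(-25))/(-28333 + 19117) = ((-72 - 36)*(-103/2) - 1077*(-25))/(-28333 + 19117) = (-108*(-103/2) + 26925)/(-9216) = (5562 + 26925)*(-1/9216) = 32487*(-1/9216) = -10829/3072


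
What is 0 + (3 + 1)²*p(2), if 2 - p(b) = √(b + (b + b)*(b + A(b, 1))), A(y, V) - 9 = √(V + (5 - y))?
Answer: 32 - 48*√6 ≈ -85.576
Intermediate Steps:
A(y, V) = 9 + √(5 + V - y) (A(y, V) = 9 + √(V + (5 - y)) = 9 + √(5 + V - y))
p(b) = 2 - √(b + 2*b*(9 + b + √(6 - b))) (p(b) = 2 - √(b + (b + b)*(b + (9 + √(5 + 1 - b)))) = 2 - √(b + (2*b)*(b + (9 + √(6 - b)))) = 2 - √(b + (2*b)*(9 + b + √(6 - b))) = 2 - √(b + 2*b*(9 + b + √(6 - b))))
0 + (3 + 1)²*p(2) = 0 + (3 + 1)²*(2 - √(2*(19 + 2*2 + 2*√(6 - 1*2)))) = 0 + 4²*(2 - √(2*(19 + 4 + 2*√(6 - 2)))) = 0 + 16*(2 - √(2*(19 + 4 + 2*√4))) = 0 + 16*(2 - √(2*(19 + 4 + 2*2))) = 0 + 16*(2 - √(2*(19 + 4 + 4))) = 0 + 16*(2 - √(2*27)) = 0 + 16*(2 - √54) = 0 + 16*(2 - 3*√6) = 0 + (32 - 48*√6) = 32 - 48*√6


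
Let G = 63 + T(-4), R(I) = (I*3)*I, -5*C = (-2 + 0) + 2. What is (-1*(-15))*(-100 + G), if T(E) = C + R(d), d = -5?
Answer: 570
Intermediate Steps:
C = 0 (C = -((-2 + 0) + 2)/5 = -(-2 + 2)/5 = -⅕*0 = 0)
R(I) = 3*I² (R(I) = (3*I)*I = 3*I²)
T(E) = 75 (T(E) = 0 + 3*(-5)² = 0 + 3*25 = 0 + 75 = 75)
G = 138 (G = 63 + 75 = 138)
(-1*(-15))*(-100 + G) = (-1*(-15))*(-100 + 138) = 15*38 = 570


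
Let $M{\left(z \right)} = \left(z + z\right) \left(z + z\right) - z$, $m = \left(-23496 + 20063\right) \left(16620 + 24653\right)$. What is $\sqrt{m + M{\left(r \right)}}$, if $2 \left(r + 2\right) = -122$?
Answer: $i \sqrt{141674270} \approx 11903.0 i$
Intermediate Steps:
$r = -63$ ($r = -2 + \frac{1}{2} \left(-122\right) = -2 - 61 = -63$)
$m = -141690209$ ($m = \left(-3433\right) 41273 = -141690209$)
$M{\left(z \right)} = - z + 4 z^{2}$ ($M{\left(z \right)} = 2 z 2 z - z = 4 z^{2} - z = - z + 4 z^{2}$)
$\sqrt{m + M{\left(r \right)}} = \sqrt{-141690209 - 63 \left(-1 + 4 \left(-63\right)\right)} = \sqrt{-141690209 - 63 \left(-1 - 252\right)} = \sqrt{-141690209 - -15939} = \sqrt{-141690209 + 15939} = \sqrt{-141674270} = i \sqrt{141674270}$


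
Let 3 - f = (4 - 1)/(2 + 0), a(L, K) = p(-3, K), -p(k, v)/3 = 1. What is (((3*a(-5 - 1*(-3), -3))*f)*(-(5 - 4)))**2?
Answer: 729/4 ≈ 182.25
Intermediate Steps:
p(k, v) = -3 (p(k, v) = -3*1 = -3)
a(L, K) = -3
f = 3/2 (f = 3 - (4 - 1)/(2 + 0) = 3 - 3/2 = 3/2 ≈ 1.5000)
(((3*a(-5 - 1*(-3), -3))*f)*(-(5 - 4)))**2 = (((3*(-3))*(3/2))*(-(5 - 4)))**2 = ((-9*3/2)*(-1*1))**2 = (-27/2*(-1))**2 = (27/2)**2 = 729/4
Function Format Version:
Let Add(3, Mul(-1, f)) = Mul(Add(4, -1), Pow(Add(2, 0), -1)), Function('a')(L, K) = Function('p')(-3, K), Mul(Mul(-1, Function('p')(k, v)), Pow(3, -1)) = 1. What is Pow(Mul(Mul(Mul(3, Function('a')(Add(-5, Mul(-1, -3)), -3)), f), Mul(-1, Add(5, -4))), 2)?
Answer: Rational(729, 4) ≈ 182.25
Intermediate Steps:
Function('p')(k, v) = -3 (Function('p')(k, v) = Mul(-3, 1) = -3)
Function('a')(L, K) = -3
f = Rational(3, 2) (f = Add(3, Mul(-1, Mul(Add(4, -1), Pow(Add(2, 0), -1)))) = Add(3, Mul(-1, Mul(3, Pow(2, -1)))) = Add(3, Mul(-1, Mul(3, Rational(1, 2)))) = Add(3, Mul(-1, Rational(3, 2))) = Add(3, Rational(-3, 2)) = Rational(3, 2) ≈ 1.5000)
Pow(Mul(Mul(Mul(3, Function('a')(Add(-5, Mul(-1, -3)), -3)), f), Mul(-1, Add(5, -4))), 2) = Pow(Mul(Mul(Mul(3, -3), Rational(3, 2)), Mul(-1, Add(5, -4))), 2) = Pow(Mul(Mul(-9, Rational(3, 2)), Mul(-1, 1)), 2) = Pow(Mul(Rational(-27, 2), -1), 2) = Pow(Rational(27, 2), 2) = Rational(729, 4)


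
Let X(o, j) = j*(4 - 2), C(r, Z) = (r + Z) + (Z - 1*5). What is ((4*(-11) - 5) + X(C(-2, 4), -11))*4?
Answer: -284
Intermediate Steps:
C(r, Z) = -5 + r + 2*Z (C(r, Z) = (Z + r) + (Z - 5) = (Z + r) + (-5 + Z) = -5 + r + 2*Z)
X(o, j) = 2*j (X(o, j) = j*2 = 2*j)
((4*(-11) - 5) + X(C(-2, 4), -11))*4 = ((4*(-11) - 5) + 2*(-11))*4 = ((-44 - 5) - 22)*4 = (-49 - 22)*4 = -71*4 = -284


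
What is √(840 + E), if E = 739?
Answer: √1579 ≈ 39.737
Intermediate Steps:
√(840 + E) = √(840 + 739) = √1579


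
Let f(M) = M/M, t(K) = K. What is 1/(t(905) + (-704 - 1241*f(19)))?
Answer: -1/1040 ≈ -0.00096154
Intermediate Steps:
f(M) = 1
1/(t(905) + (-704 - 1241*f(19))) = 1/(905 + (-704 - 1241*1)) = 1/(905 + (-704 - 1241)) = 1/(905 - 1945) = 1/(-1040) = -1/1040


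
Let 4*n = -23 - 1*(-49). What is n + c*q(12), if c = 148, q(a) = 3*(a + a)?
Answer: 21325/2 ≈ 10663.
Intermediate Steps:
q(a) = 6*a (q(a) = 3*(2*a) = 6*a)
n = 13/2 (n = (-23 - 1*(-49))/4 = (-23 + 49)/4 = (¼)*26 = 13/2 ≈ 6.5000)
n + c*q(12) = 13/2 + 148*(6*12) = 13/2 + 148*72 = 13/2 + 10656 = 21325/2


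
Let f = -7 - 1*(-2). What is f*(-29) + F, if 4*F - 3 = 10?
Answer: 593/4 ≈ 148.25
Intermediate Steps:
F = 13/4 (F = ¾ + (¼)*10 = ¾ + 5/2 = 13/4 ≈ 3.2500)
f = -5 (f = -7 + 2 = -5)
f*(-29) + F = -5*(-29) + 13/4 = 145 + 13/4 = 593/4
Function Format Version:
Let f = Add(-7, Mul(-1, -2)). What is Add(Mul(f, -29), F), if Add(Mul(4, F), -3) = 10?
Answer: Rational(593, 4) ≈ 148.25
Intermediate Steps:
F = Rational(13, 4) (F = Add(Rational(3, 4), Mul(Rational(1, 4), 10)) = Add(Rational(3, 4), Rational(5, 2)) = Rational(13, 4) ≈ 3.2500)
f = -5 (f = Add(-7, 2) = -5)
Add(Mul(f, -29), F) = Add(Mul(-5, -29), Rational(13, 4)) = Add(145, Rational(13, 4)) = Rational(593, 4)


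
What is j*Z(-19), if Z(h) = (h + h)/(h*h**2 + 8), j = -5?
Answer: -190/6851 ≈ -0.027733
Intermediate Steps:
Z(h) = 2*h/(8 + h**3) (Z(h) = (2*h)/(h**3 + 8) = (2*h)/(8 + h**3) = 2*h/(8 + h**3))
j*Z(-19) = -10*(-19)/(8 + (-19)**3) = -10*(-19)/(8 - 6859) = -10*(-19)/(-6851) = -10*(-19)*(-1)/6851 = -5*38/6851 = -190/6851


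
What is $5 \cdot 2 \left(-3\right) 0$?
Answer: $0$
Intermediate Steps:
$5 \cdot 2 \left(-3\right) 0 = 5 \left(-6\right) 0 = \left(-30\right) 0 = 0$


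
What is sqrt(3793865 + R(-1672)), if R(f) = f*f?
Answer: 3*sqrt(732161) ≈ 2567.0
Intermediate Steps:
R(f) = f**2
sqrt(3793865 + R(-1672)) = sqrt(3793865 + (-1672)**2) = sqrt(3793865 + 2795584) = sqrt(6589449) = 3*sqrt(732161)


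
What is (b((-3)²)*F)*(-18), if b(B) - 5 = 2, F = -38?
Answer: 4788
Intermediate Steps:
b(B) = 7 (b(B) = 5 + 2 = 7)
(b((-3)²)*F)*(-18) = (7*(-38))*(-18) = -266*(-18) = 4788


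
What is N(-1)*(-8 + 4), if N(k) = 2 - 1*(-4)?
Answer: -24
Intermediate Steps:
N(k) = 6 (N(k) = 2 + 4 = 6)
N(-1)*(-8 + 4) = 6*(-8 + 4) = 6*(-4) = -24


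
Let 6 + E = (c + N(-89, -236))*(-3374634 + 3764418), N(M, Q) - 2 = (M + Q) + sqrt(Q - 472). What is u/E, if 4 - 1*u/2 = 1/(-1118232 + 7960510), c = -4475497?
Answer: -2652679654683470797/578484139195453220856831420262 - 592668975668*I*sqrt(177)/289242069597726610428415710131 ≈ -4.5856e-12 - 2.7261e-17*I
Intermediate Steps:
u = 27369111/3421139 (u = 8 - 2/(-1118232 + 7960510) = 8 - 2/6842278 = 8 - 2*1/6842278 = 8 - 1/3421139 = 27369111/3421139 ≈ 8.0000)
N(M, Q) = 2 + M + Q + sqrt(-472 + Q) (N(M, Q) = 2 + ((M + Q) + sqrt(Q - 472)) = 2 + ((M + Q) + sqrt(-472 + Q)) = 2 + (M + Q + sqrt(-472 + Q)) = 2 + M + Q + sqrt(-472 + Q))
E = -1744603022886 + 779568*I*sqrt(177) (E = -6 + (-4475497 + (2 - 89 - 236 + sqrt(-472 - 236)))*(-3374634 + 3764418) = -6 + (-4475497 + (2 - 89 - 236 + sqrt(-708)))*389784 = -6 + (-4475497 + (2 - 89 - 236 + 2*I*sqrt(177)))*389784 = -6 + (-4475497 + (-323 + 2*I*sqrt(177)))*389784 = -6 + (-4475820 + 2*I*sqrt(177))*389784 = -6 + (-1744603022880 + 779568*I*sqrt(177)) = -1744603022886 + 779568*I*sqrt(177) ≈ -1.7446e+12 + 1.0371e+7*I)
u/E = 27369111/(3421139*(-1744603022886 + 779568*I*sqrt(177)))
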